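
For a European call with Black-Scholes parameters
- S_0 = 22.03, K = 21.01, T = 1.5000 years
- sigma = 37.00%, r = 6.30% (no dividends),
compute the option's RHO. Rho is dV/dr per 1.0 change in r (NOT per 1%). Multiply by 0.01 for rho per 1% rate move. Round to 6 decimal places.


Answer: Rho = 15.325695

Derivation:
d1 = 0.5397299397; d2 = 0.0865743373
phi(d1) = 0.3448682782; exp(-qT) = 1.0000000000; exp(-rT) = 0.9098277346
N(d2) = 0.5344950674
Rho = K*T*exp(-rT)*N(d2) = 21.0100 * 1.5000 * 0.9098277346 * 0.5344950674 = 15.325695


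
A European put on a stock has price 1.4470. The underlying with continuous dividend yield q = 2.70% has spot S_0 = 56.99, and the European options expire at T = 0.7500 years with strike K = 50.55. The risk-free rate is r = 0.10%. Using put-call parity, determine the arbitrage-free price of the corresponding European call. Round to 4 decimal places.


Answer: Call price = 6.7825

Derivation:
Put-call parity: C - P = S_0 * exp(-qT) - K * exp(-rT).
S_0 * exp(-qT) = 56.9900 * 0.97995365 = 55.84755876
K * exp(-rT) = 50.5500 * 0.99925028 = 50.51210171
C = P + S*exp(-qT) - K*exp(-rT)
C = 1.4470 + 55.84755876 - 50.51210171 = 6.7825


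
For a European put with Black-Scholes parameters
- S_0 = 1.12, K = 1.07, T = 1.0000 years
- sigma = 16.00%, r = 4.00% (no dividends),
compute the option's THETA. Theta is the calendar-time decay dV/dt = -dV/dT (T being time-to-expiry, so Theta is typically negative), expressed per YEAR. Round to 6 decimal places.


d1 = 0.6154377302; d2 = 0.4554377302
phi(d1) = 0.3301129755; exp(-qT) = 1.0000000000; exp(-rT) = 0.9607894392
Theta = -S*exp(-qT)*phi(d1)*sigma/(2*sqrt(T)) + r*K*exp(-rT)*N(-d2) - q*S*exp(-qT)*N(-d1)
N(-d1) = 0.2691328403; N(-d2) = 0.3243971782; sqrt(T) = 1.0000000000
Term 1 = -1.1200 * 1.0000000000 * 0.3301129755 * 0.1600 / (2 * 1.0000000000) = -0.0295781226
Term 2 = 0.0400 * 1.0700 * 0.9607894392 * 0.3243971782 = 0.0133397920
Term 3 = 0 (no dividend yield, q = 0)
Theta = -0.0295781226 + (0.0133397920) + (0.0000000000) = -0.016238

Answer: Theta = -0.016238


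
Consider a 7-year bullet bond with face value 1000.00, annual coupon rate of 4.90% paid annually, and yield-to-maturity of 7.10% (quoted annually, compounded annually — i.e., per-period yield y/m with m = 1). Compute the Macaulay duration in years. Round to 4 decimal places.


Answer: Macaulay duration = 6.0232 years

Derivation:
Coupon per period c = face * coupon_rate / m = 49.000000
Periods per year m = 1; per-period yield y/m = 0.071000
Number of cashflows N = 7
Cashflows (t years, CF_t, discount factor 1/(1+y/m)^(m*t), PV):
  t = 1.0000: CF_t = 49.000000, DF = 0.933707, PV = 45.751634
  t = 2.0000: CF_t = 49.000000, DF = 0.871808, PV = 42.718612
  t = 3.0000: CF_t = 49.000000, DF = 0.814013, PV = 39.886660
  t = 4.0000: CF_t = 49.000000, DF = 0.760050, PV = 37.242446
  t = 5.0000: CF_t = 49.000000, DF = 0.709664, PV = 34.773526
  t = 6.0000: CF_t = 49.000000, DF = 0.662618, PV = 32.468278
  t = 7.0000: CF_t = 1049.000000, DF = 0.618691, PV = 649.006718
Price P = sum_t PV_t = 881.847874
Macaulay numerator sum_t t * PV_t:
  t * PV_t at t = 1.0000: 45.751634
  t * PV_t at t = 2.0000: 85.437225
  t * PV_t at t = 3.0000: 119.659979
  t * PV_t at t = 4.0000: 148.969784
  t * PV_t at t = 5.0000: 173.867628
  t * PV_t at t = 6.0000: 194.809668
  t * PV_t at t = 7.0000: 4543.047027
Macaulay duration D = (sum_t t * PV_t) / P = 5311.542945 / 881.847874 = 6.023196


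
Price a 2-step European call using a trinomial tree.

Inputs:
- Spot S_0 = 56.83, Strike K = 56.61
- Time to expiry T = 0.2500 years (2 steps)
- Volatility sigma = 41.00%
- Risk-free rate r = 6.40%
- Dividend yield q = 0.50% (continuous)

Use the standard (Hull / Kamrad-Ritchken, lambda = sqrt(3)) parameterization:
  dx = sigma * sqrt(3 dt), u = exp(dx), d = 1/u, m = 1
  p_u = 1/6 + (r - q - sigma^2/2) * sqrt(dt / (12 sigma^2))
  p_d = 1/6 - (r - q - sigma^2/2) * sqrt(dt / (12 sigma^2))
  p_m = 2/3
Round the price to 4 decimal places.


dt = T/N = 0.125000; dx = sigma*sqrt(3*dt) = 0.251073
u = exp(dx) = 1.285404; d = 1/u = 0.777966
p_u = 0.160431, p_m = 0.666667, p_d = 0.172902
Discount per step: exp(-r*dt) = 0.992032
Stock lattice S(k, j) with j the centered position index:
  k=0: S(0,+0) = 56.8300
  k=1: S(1,-1) = 44.2118; S(1,+0) = 56.8300; S(1,+1) = 73.0495
  k=2: S(2,-2) = 34.3953; S(2,-1) = 44.2118; S(2,+0) = 56.8300; S(2,+1) = 73.0495; S(2,+2) = 93.8981
Terminal payoffs V(N, j) = max(S_T - K, 0):
  V(2,-2) = 0.000000; V(2,-1) = 0.000000; V(2,+0) = 0.220000; V(2,+1) = 16.439482; V(2,+2) = 37.288063
Backward induction: V(k, j) = exp(-r*dt) * [p_u * V(k+1, j+1) + p_m * V(k+1, j) + p_d * V(k+1, j-1)]
  V(1,-1) = exp(-r*dt) * [p_u*0.220000 + p_m*0.000000 + p_d*0.000000] = 0.035014
  V(1,+0) = exp(-r*dt) * [p_u*16.439482 + p_m*0.220000 + p_d*0.000000] = 2.761884
  V(1,+1) = exp(-r*dt) * [p_u*37.288063 + p_m*16.439482 + p_d*0.220000] = 16.844555
  V(0,+0) = exp(-r*dt) * [p_u*16.844555 + p_m*2.761884 + p_d*0.035014] = 4.513445

Answer: Price = V(0,0) = 4.5134


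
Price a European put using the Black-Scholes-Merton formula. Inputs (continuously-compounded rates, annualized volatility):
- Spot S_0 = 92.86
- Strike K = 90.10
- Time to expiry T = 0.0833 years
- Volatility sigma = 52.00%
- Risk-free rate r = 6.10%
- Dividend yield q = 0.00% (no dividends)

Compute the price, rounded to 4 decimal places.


d1 = (ln(S/K) + (r - q + 0.5*sigma^2) * T) / (sigma * sqrt(T)) = 0.30994106
d2 = d1 - sigma * sqrt(T) = 0.15986001
exp(-rT) = 0.99493159; exp(-qT) = 1.00000000
P = K * exp(-rT) * N(-d2) - S_0 * exp(-qT) * N(-d1)
N(-d1) = 0.37830289; N(-d2) = 0.43649567
P = 90.1000 * 0.99493159 * 0.43649567 - 92.8600 * 1.00000000 * 0.37830289 = 3.9997

Answer: Price = 3.9997


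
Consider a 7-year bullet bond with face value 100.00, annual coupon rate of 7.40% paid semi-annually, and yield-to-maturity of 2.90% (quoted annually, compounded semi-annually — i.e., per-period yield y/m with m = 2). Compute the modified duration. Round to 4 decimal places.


Answer: Modified duration = 5.6954

Derivation:
Coupon per period c = face * coupon_rate / m = 3.700000
Periods per year m = 2; per-period yield y/m = 0.014500
Number of cashflows N = 14
Cashflows (t years, CF_t, discount factor 1/(1+y/m)^(m*t), PV):
  t = 0.5000: CF_t = 3.700000, DF = 0.985707, PV = 3.647117
  t = 1.0000: CF_t = 3.700000, DF = 0.971619, PV = 3.594989
  t = 1.5000: CF_t = 3.700000, DF = 0.957732, PV = 3.543607
  t = 2.0000: CF_t = 3.700000, DF = 0.944043, PV = 3.492959
  t = 2.5000: CF_t = 3.700000, DF = 0.930550, PV = 3.443035
  t = 3.0000: CF_t = 3.700000, DF = 0.917250, PV = 3.393825
  t = 3.5000: CF_t = 3.700000, DF = 0.904140, PV = 3.345318
  t = 4.0000: CF_t = 3.700000, DF = 0.891217, PV = 3.297504
  t = 4.5000: CF_t = 3.700000, DF = 0.878479, PV = 3.250373
  t = 5.0000: CF_t = 3.700000, DF = 0.865923, PV = 3.203917
  t = 5.5000: CF_t = 3.700000, DF = 0.853547, PV = 3.158124
  t = 6.0000: CF_t = 3.700000, DF = 0.841347, PV = 3.112986
  t = 6.5000: CF_t = 3.700000, DF = 0.829322, PV = 3.068492
  t = 7.0000: CF_t = 103.700000, DF = 0.817469, PV = 84.771533
Price P = sum_t PV_t = 128.323779
First compute Macaulay numerator sum_t t * PV_t:
  t * PV_t at t = 0.5000: 1.823558
  t * PV_t at t = 1.0000: 3.594989
  t * PV_t at t = 1.5000: 5.315411
  t * PV_t at t = 2.0000: 6.985918
  t * PV_t at t = 2.5000: 8.607588
  t * PV_t at t = 3.0000: 10.181474
  t * PV_t at t = 3.5000: 11.708612
  t * PV_t at t = 4.0000: 13.190015
  t * PV_t at t = 4.5000: 14.626681
  t * PV_t at t = 5.0000: 16.019583
  t * PV_t at t = 5.5000: 17.369681
  t * PV_t at t = 6.0000: 18.677913
  t * PV_t at t = 6.5000: 19.945201
  t * PV_t at t = 7.0000: 593.400731
Macaulay duration D = 741.447357 / 128.323779 = 5.777942
Modified duration = D / (1 + y/m) = 5.777942 / (1 + 0.014500) = 5.695359


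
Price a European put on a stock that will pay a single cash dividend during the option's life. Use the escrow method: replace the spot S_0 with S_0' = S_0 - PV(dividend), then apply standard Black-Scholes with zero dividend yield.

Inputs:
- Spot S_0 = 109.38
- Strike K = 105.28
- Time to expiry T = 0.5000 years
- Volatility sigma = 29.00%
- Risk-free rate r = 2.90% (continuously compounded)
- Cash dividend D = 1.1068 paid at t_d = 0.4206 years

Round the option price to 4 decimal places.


PV(D) = D * exp(-r * t_d) = 1.1068 * 0.98787669 = 1.09338192
S_0' = S_0 - PV(D) = 109.3800 - 1.09338192 = 108.28661808
d1 = (ln(S_0'/K) + (r + sigma^2/2)*T) / (sigma*sqrt(T)) = 0.31055698
d2 = d1 - sigma*sqrt(T) = 0.10549602
exp(-rT) = 0.98560462
N(-d1) = 0.37806872; N(-d2) = 0.45799111
P = K * exp(-rT) * N(-d2) - S_0' * N(-d1) = 105.2800 * 0.98560462 * 0.45799111 - 108.28661808 * 0.37806872 = 6.5834

Answer: Price = 6.5834


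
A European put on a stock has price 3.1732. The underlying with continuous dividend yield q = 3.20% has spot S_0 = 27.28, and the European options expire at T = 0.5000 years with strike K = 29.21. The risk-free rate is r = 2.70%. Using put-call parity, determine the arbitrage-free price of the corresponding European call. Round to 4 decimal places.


Put-call parity: C - P = S_0 * exp(-qT) - K * exp(-rT).
S_0 * exp(-qT) = 27.2800 * 0.98412732 = 26.84699329
K * exp(-rT) = 29.2100 * 0.98659072 = 28.81831482
C = P + S*exp(-qT) - K*exp(-rT)
C = 3.1732 + 26.84699329 - 28.81831482 = 1.2019

Answer: Call price = 1.2019


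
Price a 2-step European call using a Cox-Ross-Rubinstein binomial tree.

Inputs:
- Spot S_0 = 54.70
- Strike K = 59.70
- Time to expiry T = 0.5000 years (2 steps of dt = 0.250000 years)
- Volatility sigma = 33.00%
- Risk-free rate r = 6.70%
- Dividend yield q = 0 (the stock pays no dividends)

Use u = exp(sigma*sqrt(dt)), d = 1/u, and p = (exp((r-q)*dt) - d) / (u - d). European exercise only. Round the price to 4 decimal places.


dt = T/N = 0.250000
u = exp(sigma*sqrt(dt)) = 1.179393; d = 1/u = 0.847894
p = (exp((r-q)*dt) - d) / (u - d) = 0.509797
Discount per step: exp(-r*dt) = 0.983390
Stock lattice S(k, i) with i counting down-moves:
  k=0: S(0,0) = 54.7000
  k=1: S(1,0) = 64.5128; S(1,1) = 46.3798
  k=2: S(2,0) = 76.0860; S(2,1) = 54.7000; S(2,2) = 39.3251
Terminal payoffs V(N, i) = max(S_T - K, 0):
  V(2,0) = 16.385957; V(2,1) = 0.000000; V(2,2) = 0.000000
Backward induction: V(k, i) = exp(-r*dt) * [p * V(k+1, i) + (1-p) * V(k+1, i+1)].
  V(1,0) = exp(-r*dt) * [p*16.385957 + (1-p)*0.000000] = 8.214753
  V(1,1) = exp(-r*dt) * [p*0.000000 + (1-p)*0.000000] = 0.000000
  V(0,0) = exp(-r*dt) * [p*8.214753 + (1-p)*0.000000] = 4.118293

Answer: Price = V(0,0) = 4.1183


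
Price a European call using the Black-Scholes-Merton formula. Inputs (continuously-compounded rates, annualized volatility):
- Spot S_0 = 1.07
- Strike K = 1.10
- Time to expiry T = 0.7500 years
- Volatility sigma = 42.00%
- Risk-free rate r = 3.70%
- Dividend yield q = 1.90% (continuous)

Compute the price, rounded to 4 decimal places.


Answer: Price = 0.1459

Derivation:
d1 = (ln(S/K) + (r - q + 0.5*sigma^2) * T) / (sigma * sqrt(T)) = 0.14295871
d2 = d1 - sigma * sqrt(T) = -0.22077196
exp(-rT) = 0.97263149; exp(-qT) = 0.98585105
C = S_0 * exp(-qT) * N(d1) - K * exp(-rT) * N(d2)
N(d1) = 0.55683861; N(d2) = 0.41263500
C = 1.0700 * 0.98585105 * 0.55683861 - 1.1000 * 0.97263149 * 0.41263500 = 0.1459


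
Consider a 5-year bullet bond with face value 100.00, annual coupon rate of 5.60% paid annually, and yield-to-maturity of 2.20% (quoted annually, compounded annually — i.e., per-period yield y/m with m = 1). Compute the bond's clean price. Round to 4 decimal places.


Answer: Price = 115.9332

Derivation:
Coupon per period c = face * coupon_rate / m = 5.600000
Periods per year m = 1; per-period yield y/m = 0.022000
Number of cashflows N = 5
Cashflows (t years, CF_t, discount factor 1/(1+y/m)^(m*t), PV):
  t = 1.0000: CF_t = 5.600000, DF = 0.978474, PV = 5.479452
  t = 2.0000: CF_t = 5.600000, DF = 0.957411, PV = 5.361499
  t = 3.0000: CF_t = 5.600000, DF = 0.936801, PV = 5.246085
  t = 4.0000: CF_t = 5.600000, DF = 0.916635, PV = 5.133156
  t = 5.0000: CF_t = 105.600000, DF = 0.896903, PV = 94.712966
Price P = sum_t PV_t = 115.933159


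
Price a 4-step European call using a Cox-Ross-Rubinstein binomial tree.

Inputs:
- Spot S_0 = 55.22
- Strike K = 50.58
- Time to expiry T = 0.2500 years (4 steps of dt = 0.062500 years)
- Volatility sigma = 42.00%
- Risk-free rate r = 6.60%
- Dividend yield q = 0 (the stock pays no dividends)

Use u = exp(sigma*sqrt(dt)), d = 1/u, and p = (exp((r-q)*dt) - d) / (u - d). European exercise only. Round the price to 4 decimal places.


Answer: Price = V(0,0) = 7.8626

Derivation:
dt = T/N = 0.062500
u = exp(sigma*sqrt(dt)) = 1.110711; d = 1/u = 0.900325
p = (exp((r-q)*dt) - d) / (u - d) = 0.493421
Discount per step: exp(-r*dt) = 0.995883
Stock lattice S(k, i) with i counting down-moves:
  k=0: S(0,0) = 55.2200
  k=1: S(1,0) = 61.3334; S(1,1) = 49.7159
  k=2: S(2,0) = 68.1237; S(2,1) = 55.2200; S(2,2) = 44.7605
  k=3: S(3,0) = 75.6657; S(3,1) = 61.3334; S(3,2) = 49.7159; S(3,3) = 40.2989
  k=4: S(4,0) = 84.0427; S(4,1) = 68.1237; S(4,2) = 55.2200; S(4,3) = 44.7605; S(4,4) = 36.2821
Terminal payoffs V(N, i) = max(S_T - K, 0):
  V(4,0) = 33.462717; V(4,1) = 17.543702; V(4,2) = 4.640000; V(4,3) = 0.000000; V(4,4) = 0.000000
Backward induction: V(k, i) = exp(-r*dt) * [p * V(k+1, i) + (1-p) * V(k+1, i+1)].
  V(3,0) = exp(-r*dt) * [p*33.462717 + (1-p)*17.543702] = 25.293932
  V(3,1) = exp(-r*dt) * [p*17.543702 + (1-p)*4.640000] = 10.961653
  V(3,2) = exp(-r*dt) * [p*4.640000 + (1-p)*0.000000] = 2.280051
  V(3,3) = exp(-r*dt) * [p*0.000000 + (1-p)*0.000000] = 0.000000
  V(2,0) = exp(-r*dt) * [p*25.293932 + (1-p)*10.961653] = 17.959271
  V(2,1) = exp(-r*dt) * [p*10.961653 + (1-p)*2.280051] = 6.536719
  V(2,2) = exp(-r*dt) * [p*2.280051 + (1-p)*0.000000] = 1.120395
  V(1,0) = exp(-r*dt) * [p*17.959271 + (1-p)*6.536719] = 12.122741
  V(1,1) = exp(-r*dt) * [p*6.536719 + (1-p)*1.120395] = 3.777311
  V(0,0) = exp(-r*dt) * [p*12.122741 + (1-p)*3.777311] = 7.862625


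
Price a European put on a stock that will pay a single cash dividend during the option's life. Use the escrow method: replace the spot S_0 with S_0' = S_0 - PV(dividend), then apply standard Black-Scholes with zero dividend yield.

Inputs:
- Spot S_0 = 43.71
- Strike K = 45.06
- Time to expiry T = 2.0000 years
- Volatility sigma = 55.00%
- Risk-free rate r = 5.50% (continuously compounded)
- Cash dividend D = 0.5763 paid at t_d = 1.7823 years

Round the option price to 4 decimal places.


PV(D) = D * exp(-r * t_d) = 0.5763 * 0.90662488 = 0.52248792
S_0' = S_0 - PV(D) = 43.7100 - 0.52248792 = 43.18751208
d1 = (ln(S_0'/K) + (r + sigma^2/2)*T) / (sigma*sqrt(T)) = 0.47576259
d2 = d1 - sigma*sqrt(T) = -0.30205487
exp(-rT) = 0.89583414
N(-d1) = 0.31712176; N(-d2) = 0.61869488
P = K * exp(-rT) * N(-d2) - S_0' * N(-d1) = 45.0600 * 0.89583414 * 0.61869488 - 43.18751208 * 0.31712176 = 11.2787

Answer: Price = 11.2787


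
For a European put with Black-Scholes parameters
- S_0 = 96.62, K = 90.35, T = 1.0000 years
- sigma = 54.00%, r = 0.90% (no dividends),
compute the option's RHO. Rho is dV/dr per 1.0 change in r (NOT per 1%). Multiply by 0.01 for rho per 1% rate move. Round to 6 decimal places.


d1 = 0.4109161891; d2 = -0.1290838109
phi(d1) = 0.3666437575; exp(-qT) = 1.0000000000; exp(-rT) = 0.9910403788
N(-d2) = 0.5513543341
Rho = -K*T*exp(-rT)*N(-d2) = -90.3500 * 1.0000 * 0.9910403788 * 0.5513543341 = -49.368542

Answer: Rho = -49.368542


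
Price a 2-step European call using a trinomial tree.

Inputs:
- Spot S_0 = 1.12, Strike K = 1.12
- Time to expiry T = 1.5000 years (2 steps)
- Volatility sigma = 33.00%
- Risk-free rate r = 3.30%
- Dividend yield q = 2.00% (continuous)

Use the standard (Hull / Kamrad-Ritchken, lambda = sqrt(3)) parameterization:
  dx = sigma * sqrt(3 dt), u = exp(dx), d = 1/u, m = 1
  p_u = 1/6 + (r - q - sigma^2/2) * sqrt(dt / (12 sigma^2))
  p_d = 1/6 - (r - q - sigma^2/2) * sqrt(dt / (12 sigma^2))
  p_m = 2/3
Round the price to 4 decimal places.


dt = T/N = 0.750000; dx = sigma*sqrt(3*dt) = 0.495000
u = exp(dx) = 1.640498; d = 1/u = 0.609571
p_u = 0.135265, p_m = 0.666667, p_d = 0.198068
Discount per step: exp(-r*dt) = 0.975554
Stock lattice S(k, j) with j the centered position index:
  k=0: S(0,+0) = 1.1200
  k=1: S(1,-1) = 0.6827; S(1,+0) = 1.1200; S(1,+1) = 1.8374
  k=2: S(2,-2) = 0.4162; S(2,-1) = 0.6827; S(2,+0) = 1.1200; S(2,+1) = 1.8374; S(2,+2) = 3.0142
Terminal payoffs V(N, j) = max(S_T - K, 0):
  V(2,-2) = 0.000000; V(2,-1) = 0.000000; V(2,+0) = 0.000000; V(2,+1) = 0.717358; V(2,+2) = 1.894183
Backward induction: V(k, j) = exp(-r*dt) * [p_u * V(k+1, j+1) + p_m * V(k+1, j) + p_d * V(k+1, j-1)]
  V(1,-1) = exp(-r*dt) * [p_u*0.000000 + p_m*0.000000 + p_d*0.000000] = 0.000000
  V(1,+0) = exp(-r*dt) * [p_u*0.717358 + p_m*0.000000 + p_d*0.000000] = 0.094661
  V(1,+1) = exp(-r*dt) * [p_u*1.894183 + p_m*0.717358 + p_d*0.000000] = 0.716501
  V(0,+0) = exp(-r*dt) * [p_u*0.716501 + p_m*0.094661 + p_d*0.000000] = 0.156113

Answer: Price = V(0,0) = 0.1561


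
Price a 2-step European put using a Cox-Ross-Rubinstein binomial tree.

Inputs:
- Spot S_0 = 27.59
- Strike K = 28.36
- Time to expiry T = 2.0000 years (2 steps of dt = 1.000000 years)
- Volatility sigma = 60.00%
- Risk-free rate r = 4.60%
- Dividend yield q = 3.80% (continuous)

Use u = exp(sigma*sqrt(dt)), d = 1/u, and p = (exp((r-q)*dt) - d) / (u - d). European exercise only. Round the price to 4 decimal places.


dt = T/N = 1.000000
u = exp(sigma*sqrt(dt)) = 1.822119; d = 1/u = 0.548812
p = (exp((r-q)*dt) - d) / (u - d) = 0.360652
Discount per step: exp(-r*dt) = 0.955042
Stock lattice S(k, i) with i counting down-moves:
  k=0: S(0,0) = 27.5900
  k=1: S(1,0) = 50.2723; S(1,1) = 15.1417
  k=2: S(2,0) = 91.6020; S(2,1) = 27.5900; S(2,2) = 8.3099
Terminal payoffs V(N, i) = max(K - S_T, 0):
  V(2,0) = 0.000000; V(2,1) = 0.770000; V(2,2) = 20.050052
Backward induction: V(k, i) = exp(-r*dt) * [p * V(k+1, i) + (1-p) * V(k+1, i+1)].
  V(1,0) = exp(-r*dt) * [p*0.000000 + (1-p)*0.770000] = 0.470165
  V(1,1) = exp(-r*dt) * [p*0.770000 + (1-p)*20.050052] = 12.507867
  V(0,0) = exp(-r*dt) * [p*0.470165 + (1-p)*12.507867] = 7.799301

Answer: Price = V(0,0) = 7.7993


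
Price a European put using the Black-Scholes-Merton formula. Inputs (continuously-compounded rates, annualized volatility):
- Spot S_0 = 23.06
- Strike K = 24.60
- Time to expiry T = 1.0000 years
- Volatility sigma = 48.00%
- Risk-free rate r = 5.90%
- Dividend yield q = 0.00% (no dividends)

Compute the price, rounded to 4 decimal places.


d1 = (ln(S/K) + (r - q + 0.5*sigma^2) * T) / (sigma * sqrt(T)) = 0.22823557
d2 = d1 - sigma * sqrt(T) = -0.25176443
exp(-rT) = 0.94270677; exp(-qT) = 1.00000000
P = K * exp(-rT) * N(-d2) - S_0 * exp(-qT) * N(-d1)
N(-d1) = 0.40973156; N(-d2) = 0.59938843
P = 24.6000 * 0.94270677 * 0.59938843 - 23.0600 * 1.00000000 * 0.40973156 = 4.4518

Answer: Price = 4.4518


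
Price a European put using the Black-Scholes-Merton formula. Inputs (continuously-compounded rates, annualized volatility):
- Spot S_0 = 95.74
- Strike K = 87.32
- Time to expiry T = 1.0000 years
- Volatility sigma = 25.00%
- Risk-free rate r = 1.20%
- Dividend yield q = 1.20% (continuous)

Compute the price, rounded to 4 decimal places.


Answer: Price = 5.4361

Derivation:
d1 = (ln(S/K) + (r - q + 0.5*sigma^2) * T) / (sigma * sqrt(T)) = 0.49322661
d2 = d1 - sigma * sqrt(T) = 0.24322661
exp(-rT) = 0.98807171; exp(-qT) = 0.98807171
P = K * exp(-rT) * N(-d2) - S_0 * exp(-qT) * N(-d1)
N(-d1) = 0.31092624; N(-d2) = 0.40391493
P = 87.3200 * 0.98807171 * 0.40391493 - 95.7400 * 0.98807171 * 0.31092624 = 5.4361


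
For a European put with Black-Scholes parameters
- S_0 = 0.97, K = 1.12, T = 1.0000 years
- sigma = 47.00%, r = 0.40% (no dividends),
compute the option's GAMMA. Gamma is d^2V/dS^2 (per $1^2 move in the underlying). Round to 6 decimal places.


d1 = -0.0624210485; d2 = -0.5324210485
phi(d1) = 0.3981658202; exp(-qT) = 1.0000000000; exp(-rT) = 0.9960079893
Gamma = exp(-qT) * phi(d1) / (S * sigma * sqrt(T)) = 1.0000000000 * 0.3981658202 / (0.9700 * 0.4700 * 1.0000000000) = 0.873362

Answer: Gamma = 0.873362


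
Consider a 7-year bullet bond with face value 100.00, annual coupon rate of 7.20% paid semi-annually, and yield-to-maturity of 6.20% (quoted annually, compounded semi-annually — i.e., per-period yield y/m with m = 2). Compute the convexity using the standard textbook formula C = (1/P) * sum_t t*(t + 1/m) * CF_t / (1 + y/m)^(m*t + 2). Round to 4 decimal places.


Coupon per period c = face * coupon_rate / m = 3.600000
Periods per year m = 2; per-period yield y/m = 0.031000
Number of cashflows N = 14
Cashflows (t years, CF_t, discount factor 1/(1+y/m)^(m*t), PV):
  t = 0.5000: CF_t = 3.600000, DF = 0.969932, PV = 3.491756
  t = 1.0000: CF_t = 3.600000, DF = 0.940768, PV = 3.386766
  t = 1.5000: CF_t = 3.600000, DF = 0.912481, PV = 3.284933
  t = 2.0000: CF_t = 3.600000, DF = 0.885045, PV = 3.186162
  t = 2.5000: CF_t = 3.600000, DF = 0.858434, PV = 3.090361
  t = 3.0000: CF_t = 3.600000, DF = 0.832622, PV = 2.997440
  t = 3.5000: CF_t = 3.600000, DF = 0.807587, PV = 2.907313
  t = 4.0000: CF_t = 3.600000, DF = 0.783305, PV = 2.819897
  t = 4.5000: CF_t = 3.600000, DF = 0.759752, PV = 2.735108
  t = 5.0000: CF_t = 3.600000, DF = 0.736908, PV = 2.652869
  t = 5.5000: CF_t = 3.600000, DF = 0.714751, PV = 2.573103
  t = 6.0000: CF_t = 3.600000, DF = 0.693260, PV = 2.495735
  t = 6.5000: CF_t = 3.600000, DF = 0.672415, PV = 2.420694
  t = 7.0000: CF_t = 103.600000, DF = 0.652197, PV = 67.567592
Price P = sum_t PV_t = 105.609728
Convexity numerator sum_t t*(t + 1/m) * CF_t / (1+y/m)^(m*t + 2):
  t = 0.5000: term = 1.642466
  t = 1.0000: term = 4.779243
  t = 1.5000: term = 9.271082
  t = 2.0000: term = 14.987200
  t = 2.5000: term = 21.804850
  t = 3.0000: term = 29.608914
  t = 3.5000: term = 38.291515
  t = 4.0000: term = 47.751647
  t = 4.5000: term = 57.894819
  t = 5.0000: term = 68.632720
  t = 5.5000: term = 79.882894
  t = 6.0000: term = 91.568435
  t = 6.5000: term = 103.617693
  t = 7.0000: term = 3337.186010
Convexity = (1/P) * sum = 3906.919489 / 105.609728 = 36.993936

Answer: Convexity = 36.9939


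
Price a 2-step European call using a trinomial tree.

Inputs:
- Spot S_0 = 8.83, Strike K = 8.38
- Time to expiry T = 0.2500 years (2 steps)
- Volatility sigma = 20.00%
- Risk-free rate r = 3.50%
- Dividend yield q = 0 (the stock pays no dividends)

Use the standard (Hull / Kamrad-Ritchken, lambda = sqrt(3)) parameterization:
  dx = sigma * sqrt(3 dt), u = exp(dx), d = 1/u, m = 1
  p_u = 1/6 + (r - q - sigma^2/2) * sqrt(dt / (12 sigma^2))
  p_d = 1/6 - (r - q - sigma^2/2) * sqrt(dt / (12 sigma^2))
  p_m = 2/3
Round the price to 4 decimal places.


Answer: Price = V(0,0) = 0.6791

Derivation:
dt = T/N = 0.125000; dx = sigma*sqrt(3*dt) = 0.122474
u = exp(dx) = 1.130290; d = 1/u = 0.884728
p_u = 0.174321, p_m = 0.666667, p_d = 0.159012
Discount per step: exp(-r*dt) = 0.995635
Stock lattice S(k, j) with j the centered position index:
  k=0: S(0,+0) = 8.8300
  k=1: S(1,-1) = 7.8122; S(1,+0) = 8.8300; S(1,+1) = 9.9805
  k=2: S(2,-2) = 6.9116; S(2,-1) = 7.8122; S(2,+0) = 8.8300; S(2,+1) = 9.9805; S(2,+2) = 11.2808
Terminal payoffs V(N, j) = max(S_T - K, 0):
  V(2,-2) = 0.000000; V(2,-1) = 0.000000; V(2,+0) = 0.450000; V(2,+1) = 1.600463; V(2,+2) = 2.900821
Backward induction: V(k, j) = exp(-r*dt) * [p_u * V(k+1, j+1) + p_m * V(k+1, j) + p_d * V(k+1, j-1)]
  V(1,-1) = exp(-r*dt) * [p_u*0.450000 + p_m*0.000000 + p_d*0.000000] = 0.078102
  V(1,+0) = exp(-r*dt) * [p_u*1.600463 + p_m*0.450000 + p_d*0.000000] = 0.576467
  V(1,+1) = exp(-r*dt) * [p_u*2.900821 + p_m*1.600463 + p_d*0.450000] = 1.637028
  V(0,+0) = exp(-r*dt) * [p_u*1.637028 + p_m*0.576467 + p_d*0.078102] = 0.679122


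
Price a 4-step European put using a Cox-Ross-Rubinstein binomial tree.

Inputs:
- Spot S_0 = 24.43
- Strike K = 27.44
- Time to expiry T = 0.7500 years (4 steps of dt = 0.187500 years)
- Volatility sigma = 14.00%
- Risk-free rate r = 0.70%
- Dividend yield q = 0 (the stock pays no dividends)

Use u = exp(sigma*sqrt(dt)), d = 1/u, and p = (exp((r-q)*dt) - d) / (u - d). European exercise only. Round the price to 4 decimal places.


Answer: Price = V(0,0) = 3.1221

Derivation:
dt = T/N = 0.187500
u = exp(sigma*sqrt(dt)) = 1.062497; d = 1/u = 0.941179
p = (exp((r-q)*dt) - d) / (u - d) = 0.495675
Discount per step: exp(-r*dt) = 0.998688
Stock lattice S(k, i) with i counting down-moves:
  k=0: S(0,0) = 24.4300
  k=1: S(1,0) = 25.9568; S(1,1) = 22.9930
  k=2: S(2,0) = 27.5790; S(2,1) = 24.4300; S(2,2) = 21.6405
  k=3: S(3,0) = 29.3026; S(3,1) = 25.9568; S(3,2) = 22.9930; S(3,3) = 20.3676
  k=4: S(4,0) = 31.1340; S(4,1) = 27.5790; S(4,2) = 24.4300; S(4,3) = 21.6405; S(4,4) = 19.1696
Terminal payoffs V(N, i) = max(K - S_T, 0):
  V(4,0) = 0.000000; V(4,1) = 0.000000; V(4,2) = 3.010000; V(4,3) = 5.799462; V(4,4) = 8.270418
Backward induction: V(k, i) = exp(-r*dt) * [p * V(k+1, i) + (1-p) * V(k+1, i+1)].
  V(3,0) = exp(-r*dt) * [p*0.000000 + (1-p)*0.000000] = 0.000000
  V(3,1) = exp(-r*dt) * [p*0.000000 + (1-p)*3.010000] = 1.516027
  V(3,2) = exp(-r*dt) * [p*3.010000 + (1-p)*5.799462] = 4.411002
  V(3,3) = exp(-r*dt) * [p*5.799462 + (1-p)*8.270418] = 7.036385
  V(2,0) = exp(-r*dt) * [p*0.000000 + (1-p)*1.516027] = 0.763568
  V(2,1) = exp(-r*dt) * [p*1.516027 + (1-p)*4.411002] = 2.972132
  V(2,2) = exp(-r*dt) * [p*4.411002 + (1-p)*7.036385] = 5.727526
  V(1,0) = exp(-r*dt) * [p*0.763568 + (1-p)*2.972132] = 1.874939
  V(1,1) = exp(-r*dt) * [p*2.972132 + (1-p)*5.727526] = 4.356025
  V(0,0) = exp(-r*dt) * [p*1.874939 + (1-p)*4.356025] = 3.122113


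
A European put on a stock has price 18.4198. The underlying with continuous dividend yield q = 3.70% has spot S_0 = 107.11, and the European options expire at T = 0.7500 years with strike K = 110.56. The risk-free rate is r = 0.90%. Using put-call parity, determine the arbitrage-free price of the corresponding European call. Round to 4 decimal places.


Put-call parity: C - P = S_0 * exp(-qT) - K * exp(-rT).
S_0 * exp(-qT) = 107.1100 * 0.97263149 = 104.17855935
K * exp(-rT) = 110.5600 * 0.99327273 = 109.81623304
C = P + S*exp(-qT) - K*exp(-rT)
C = 18.4198 + 104.17855935 - 109.81623304 = 12.7821

Answer: Call price = 12.7821


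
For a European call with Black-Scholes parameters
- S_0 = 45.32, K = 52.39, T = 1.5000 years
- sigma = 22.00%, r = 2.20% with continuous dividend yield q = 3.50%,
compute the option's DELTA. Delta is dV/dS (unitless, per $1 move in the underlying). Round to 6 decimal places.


d1 = -0.4756734545; d2 = -0.7451173263
phi(d1) = 0.3562683105; exp(-qT) = 0.9488543211; exp(-rT) = 0.9675385596
N(d1) = 0.3171535177
Delta = exp(-qT) * N(d1) = 0.9488543211 * 0.3171535177 = 0.300932

Answer: Delta = 0.300932


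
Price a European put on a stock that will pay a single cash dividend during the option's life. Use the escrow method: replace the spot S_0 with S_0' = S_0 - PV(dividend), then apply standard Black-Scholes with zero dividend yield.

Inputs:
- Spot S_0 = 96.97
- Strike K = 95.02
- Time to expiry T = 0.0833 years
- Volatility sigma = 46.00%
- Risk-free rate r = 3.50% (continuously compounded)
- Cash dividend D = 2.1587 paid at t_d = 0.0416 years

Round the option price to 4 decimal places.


Answer: Price = 4.9808

Derivation:
PV(D) = D * exp(-r * t_d) = 2.1587 * 0.99854506 = 2.15555922
S_0' = S_0 - PV(D) = 96.9700 - 2.15555922 = 94.81444078
d1 = (ln(S_0'/K) + (r + sigma^2/2)*T) / (sigma*sqrt(T)) = 0.07202985
d2 = d1 - sigma*sqrt(T) = -0.06073415
exp(-rT) = 0.99708875
N(-d1) = 0.47128908; N(-d2) = 0.52421453
P = K * exp(-rT) * N(-d2) - S_0' * N(-d1) = 95.0200 * 0.99708875 * 0.52421453 - 94.81444078 * 0.47128908 = 4.9808


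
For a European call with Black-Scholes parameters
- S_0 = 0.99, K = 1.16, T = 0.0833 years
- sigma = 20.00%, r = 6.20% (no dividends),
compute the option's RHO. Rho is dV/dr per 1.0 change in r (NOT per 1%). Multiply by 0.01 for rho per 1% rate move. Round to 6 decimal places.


Answer: Rho = 0.000349

Derivation:
d1 = -2.6270028112; d2 = -2.6847262900
phi(d1) = 0.0126574359; exp(-qT) = 1.0000000000; exp(-rT) = 0.9948487136
N(d2) = 0.0036294613
Rho = K*T*exp(-rT)*N(d2) = 1.1600 * 0.0833 * 0.9948487136 * 0.0036294613 = 0.000349


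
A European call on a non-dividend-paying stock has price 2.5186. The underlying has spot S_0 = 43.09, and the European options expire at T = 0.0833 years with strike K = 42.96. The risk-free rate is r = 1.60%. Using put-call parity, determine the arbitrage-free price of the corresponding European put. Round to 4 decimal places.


Answer: Put price = 2.3314

Derivation:
Put-call parity: C - P = S_0 * exp(-qT) - K * exp(-rT).
S_0 * exp(-qT) = 43.0900 * 1.00000000 = 43.09000000
K * exp(-rT) = 42.9600 * 0.99866809 = 42.90278105
P = C - S*exp(-qT) + K*exp(-rT)
P = 2.5186 - 43.09000000 + 42.90278105 = 2.3314


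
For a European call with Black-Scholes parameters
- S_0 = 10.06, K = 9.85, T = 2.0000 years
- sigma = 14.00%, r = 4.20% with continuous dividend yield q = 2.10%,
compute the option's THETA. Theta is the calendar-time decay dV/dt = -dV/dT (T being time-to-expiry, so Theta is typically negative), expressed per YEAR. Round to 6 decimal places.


Answer: Theta = -0.263741

Derivation:
d1 = 0.4176764068; d2 = 0.2196865081
phi(d1) = 0.3656183228; exp(-qT) = 0.9588697806; exp(-rT) = 0.9194312561
Theta = -S*exp(-qT)*phi(d1)*sigma/(2*sqrt(T)) - r*K*exp(-rT)*N(d2) + q*S*exp(-qT)*N(d1)
N(d1) = 0.6619081378; N(d2) = 0.5869423435; sqrt(T) = 1.4142135624
Term 1 = -10.0600 * 0.9588697806 * 0.3656183228 * 0.1400 / (2 * 1.4142135624) = -0.1745695960
Term 2 = -0.0420 * 9.8500 * 0.9194312561 * 0.5869423435 = -0.2232545024
Term 3 = 0.0210 * 10.0600 * 0.9588697806 * 0.6619081378 = 0.1340832808
Theta = -0.1745695960 + (-0.2232545024) + (0.1340832808) = -0.263741


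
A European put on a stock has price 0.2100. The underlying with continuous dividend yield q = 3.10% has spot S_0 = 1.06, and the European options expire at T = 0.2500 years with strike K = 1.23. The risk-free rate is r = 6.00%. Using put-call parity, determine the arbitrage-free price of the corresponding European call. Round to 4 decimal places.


Answer: Call price = 0.0501

Derivation:
Put-call parity: C - P = S_0 * exp(-qT) - K * exp(-rT).
S_0 * exp(-qT) = 1.0600 * 0.99227995 = 1.05181675
K * exp(-rT) = 1.2300 * 0.98511194 = 1.21168769
C = P + S*exp(-qT) - K*exp(-rT)
C = 0.2100 + 1.05181675 - 1.21168769 = 0.0501


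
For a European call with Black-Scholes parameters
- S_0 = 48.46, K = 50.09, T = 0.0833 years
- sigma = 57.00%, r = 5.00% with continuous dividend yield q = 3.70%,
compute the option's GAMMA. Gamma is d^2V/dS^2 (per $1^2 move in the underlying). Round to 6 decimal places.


Answer: Gamma = 0.049574

Derivation:
d1 = -0.1122574437; d2 = -0.2767693582
phi(d1) = 0.3964365008; exp(-qT) = 0.9969226448; exp(-rT) = 0.9958436616
Gamma = exp(-qT) * phi(d1) / (S * sigma * sqrt(T)) = 0.9969226448 * 0.3964365008 / (48.4600 * 0.5700 * 0.2886173938) = 0.049574


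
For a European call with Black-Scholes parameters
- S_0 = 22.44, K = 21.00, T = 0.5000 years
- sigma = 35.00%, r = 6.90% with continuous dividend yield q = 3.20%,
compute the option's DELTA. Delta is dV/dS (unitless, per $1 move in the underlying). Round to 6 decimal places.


d1 = 0.4664789211; d2 = 0.2189915477
phi(d1) = 0.3578147713; exp(-qT) = 0.9841273201; exp(-rT) = 0.9660883397
N(d1) = 0.6795636339
Delta = exp(-qT) * N(d1) = 0.9841273201 * 0.6795636339 = 0.668777

Answer: Delta = 0.668777


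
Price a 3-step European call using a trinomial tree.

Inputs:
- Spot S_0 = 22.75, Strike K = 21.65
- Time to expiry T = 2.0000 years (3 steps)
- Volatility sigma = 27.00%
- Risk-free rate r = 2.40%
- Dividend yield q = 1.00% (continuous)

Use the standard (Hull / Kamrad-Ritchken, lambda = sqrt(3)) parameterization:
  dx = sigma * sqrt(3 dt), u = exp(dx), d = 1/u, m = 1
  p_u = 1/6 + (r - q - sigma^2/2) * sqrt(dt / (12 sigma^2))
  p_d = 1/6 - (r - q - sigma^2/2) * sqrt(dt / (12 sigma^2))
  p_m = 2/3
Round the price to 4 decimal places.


dt = T/N = 0.666667; dx = sigma*sqrt(3*dt) = 0.381838
u = exp(dx) = 1.464974; d = 1/u = 0.682606
p_u = 0.147068, p_m = 0.666667, p_d = 0.186265
Discount per step: exp(-r*dt) = 0.984127
Stock lattice S(k, j) with j the centered position index:
  k=0: S(0,+0) = 22.7500
  k=1: S(1,-1) = 15.5293; S(1,+0) = 22.7500; S(1,+1) = 33.3282
  k=2: S(2,-2) = 10.6004; S(2,-1) = 15.5293; S(2,+0) = 22.7500; S(2,+1) = 33.3282; S(2,+2) = 48.8249
  k=3: S(3,-3) = 7.2359; S(3,-2) = 10.6004; S(3,-1) = 15.5293; S(3,+0) = 22.7500; S(3,+1) = 33.3282; S(3,+2) = 48.8249; S(3,+3) = 71.5272
Terminal payoffs V(N, j) = max(S_T - K, 0):
  V(3,-3) = 0.000000; V(3,-2) = 0.000000; V(3,-1) = 0.000000; V(3,+0) = 1.100000; V(3,+1) = 11.678164; V(3,+2) = 27.174902; V(3,+3) = 49.877224
Backward induction: V(k, j) = exp(-r*dt) * [p_u * V(k+1, j+1) + p_m * V(k+1, j) + p_d * V(k+1, j-1)]
  V(2,-2) = exp(-r*dt) * [p_u*0.000000 + p_m*0.000000 + p_d*0.000000] = 0.000000
  V(2,-1) = exp(-r*dt) * [p_u*1.100000 + p_m*0.000000 + p_d*0.000000] = 0.159207
  V(2,+0) = exp(-r*dt) * [p_u*11.678164 + p_m*1.100000 + p_d*0.000000] = 2.411922
  V(2,+1) = exp(-r*dt) * [p_u*27.174902 + p_m*11.678164 + p_d*1.100000] = 11.796641
  V(2,+2) = exp(-r*dt) * [p_u*49.877224 + p_m*27.174902 + p_d*11.678164] = 27.188682
  V(1,-1) = exp(-r*dt) * [p_u*2.411922 + p_m*0.159207 + p_d*0.000000] = 0.453541
  V(1,+0) = exp(-r*dt) * [p_u*11.796641 + p_m*2.411922 + p_d*0.159207] = 3.318986
  V(1,+1) = exp(-r*dt) * [p_u*27.188682 + p_m*11.796641 + p_d*2.411922] = 12.116852
  V(0,+0) = exp(-r*dt) * [p_u*12.116852 + p_m*3.318986 + p_d*0.453541] = 4.014396

Answer: Price = V(0,0) = 4.0144


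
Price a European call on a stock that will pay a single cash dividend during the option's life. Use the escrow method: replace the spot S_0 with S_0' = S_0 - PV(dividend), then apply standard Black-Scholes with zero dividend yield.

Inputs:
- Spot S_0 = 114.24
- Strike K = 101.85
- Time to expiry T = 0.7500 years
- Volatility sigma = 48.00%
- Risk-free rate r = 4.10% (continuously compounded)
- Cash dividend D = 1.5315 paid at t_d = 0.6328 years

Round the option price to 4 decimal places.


PV(D) = D * exp(-r * t_d) = 1.5315 * 0.97438887 = 1.49227656
S_0' = S_0 - PV(D) = 114.2400 - 1.49227656 = 112.74772344
d1 = (ln(S_0'/K) + (r + sigma^2/2)*T) / (sigma*sqrt(T)) = 0.52635495
d2 = d1 - sigma*sqrt(T) = 0.11066276
exp(-rT) = 0.96971797
N(d1) = 0.70067920; N(d2) = 0.54405811
C = S_0' * N(d1) - K * exp(-rT) * N(d2) = 112.74772344 * 0.70067920 - 101.8500 * 0.96971797 * 0.54405811 = 25.2657

Answer: Price = 25.2657


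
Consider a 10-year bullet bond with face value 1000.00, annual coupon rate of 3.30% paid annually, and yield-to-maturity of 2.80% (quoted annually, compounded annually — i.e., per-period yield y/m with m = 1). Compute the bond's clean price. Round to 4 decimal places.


Coupon per period c = face * coupon_rate / m = 33.000000
Periods per year m = 1; per-period yield y/m = 0.028000
Number of cashflows N = 10
Cashflows (t years, CF_t, discount factor 1/(1+y/m)^(m*t), PV):
  t = 1.0000: CF_t = 33.000000, DF = 0.972763, PV = 32.101167
  t = 2.0000: CF_t = 33.000000, DF = 0.946267, PV = 31.226816
  t = 3.0000: CF_t = 33.000000, DF = 0.920493, PV = 30.376281
  t = 4.0000: CF_t = 33.000000, DF = 0.895422, PV = 29.548911
  t = 5.0000: CF_t = 33.000000, DF = 0.871033, PV = 28.744077
  t = 6.0000: CF_t = 33.000000, DF = 0.847308, PV = 27.961164
  t = 7.0000: CF_t = 33.000000, DF = 0.824230, PV = 27.199576
  t = 8.0000: CF_t = 33.000000, DF = 0.801780, PV = 26.458732
  t = 9.0000: CF_t = 33.000000, DF = 0.779941, PV = 25.738066
  t = 10.0000: CF_t = 1033.000000, DF = 0.758698, PV = 783.734879
Price P = sum_t PV_t = 1043.089670

Answer: Price = 1043.0897


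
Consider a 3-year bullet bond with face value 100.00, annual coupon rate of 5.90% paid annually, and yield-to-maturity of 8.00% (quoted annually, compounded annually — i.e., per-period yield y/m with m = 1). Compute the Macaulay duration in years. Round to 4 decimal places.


Answer: Macaulay duration = 2.8310 years

Derivation:
Coupon per period c = face * coupon_rate / m = 5.900000
Periods per year m = 1; per-period yield y/m = 0.080000
Number of cashflows N = 3
Cashflows (t years, CF_t, discount factor 1/(1+y/m)^(m*t), PV):
  t = 1.0000: CF_t = 5.900000, DF = 0.925926, PV = 5.462963
  t = 2.0000: CF_t = 5.900000, DF = 0.857339, PV = 5.058299
  t = 3.0000: CF_t = 105.900000, DF = 0.793832, PV = 84.066834
Price P = sum_t PV_t = 94.588096
Macaulay numerator sum_t t * PV_t:
  t * PV_t at t = 1.0000: 5.462963
  t * PV_t at t = 2.0000: 10.116598
  t * PV_t at t = 3.0000: 252.200503
Macaulay duration D = (sum_t t * PV_t) / P = 267.780064 / 94.588096 = 2.831012


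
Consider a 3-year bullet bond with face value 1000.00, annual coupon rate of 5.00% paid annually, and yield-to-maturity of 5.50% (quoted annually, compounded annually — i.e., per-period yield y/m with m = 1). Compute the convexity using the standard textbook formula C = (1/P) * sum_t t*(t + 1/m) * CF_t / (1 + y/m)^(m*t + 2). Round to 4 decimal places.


Answer: Convexity = 10.1043

Derivation:
Coupon per period c = face * coupon_rate / m = 50.000000
Periods per year m = 1; per-period yield y/m = 0.055000
Number of cashflows N = 3
Cashflows (t years, CF_t, discount factor 1/(1+y/m)^(m*t), PV):
  t = 1.0000: CF_t = 50.000000, DF = 0.947867, PV = 47.393365
  t = 2.0000: CF_t = 50.000000, DF = 0.898452, PV = 44.922621
  t = 3.0000: CF_t = 1050.000000, DF = 0.851614, PV = 894.194347
Price P = sum_t PV_t = 986.510333
Convexity numerator sum_t t*(t + 1/m) * CF_t / (1+y/m)^(m*t + 2):
  t = 1.0000: term = 85.161366
  t = 2.0000: term = 242.165023
  t = 3.0000: term = 9640.692858
Convexity = (1/P) * sum = 9968.019248 / 986.510333 = 10.104323


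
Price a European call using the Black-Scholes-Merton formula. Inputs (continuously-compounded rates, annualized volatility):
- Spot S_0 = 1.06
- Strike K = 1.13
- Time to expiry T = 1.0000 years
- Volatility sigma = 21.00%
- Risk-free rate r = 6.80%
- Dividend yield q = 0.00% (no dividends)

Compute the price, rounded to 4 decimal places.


d1 = (ln(S/K) + (r - q + 0.5*sigma^2) * T) / (sigma * sqrt(T)) = 0.12429179
d2 = d1 - sigma * sqrt(T) = -0.08570821
exp(-rT) = 0.93426047; exp(-qT) = 1.00000000
C = S_0 * exp(-qT) * N(d1) - K * exp(-rT) * N(d2)
N(d1) = 0.54945788; N(d2) = 0.46584919
C = 1.0600 * 1.00000000 * 0.54945788 - 1.1300 * 0.93426047 * 0.46584919 = 0.0906

Answer: Price = 0.0906


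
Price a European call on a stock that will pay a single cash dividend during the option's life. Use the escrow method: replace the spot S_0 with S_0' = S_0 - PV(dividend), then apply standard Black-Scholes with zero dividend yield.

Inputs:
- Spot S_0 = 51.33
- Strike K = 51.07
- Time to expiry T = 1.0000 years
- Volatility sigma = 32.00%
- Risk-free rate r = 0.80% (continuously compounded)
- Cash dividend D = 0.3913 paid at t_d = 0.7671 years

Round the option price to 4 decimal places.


PV(D) = D * exp(-r * t_d) = 0.3913 * 0.99388199 = 0.38890602
S_0' = S_0 - PV(D) = 51.3300 - 0.38890602 = 50.94109398
d1 = (ln(S_0'/K) + (r + sigma^2/2)*T) / (sigma*sqrt(T)) = 0.17710220
d2 = d1 - sigma*sqrt(T) = -0.14289780
exp(-rT) = 0.99203191
N(d1) = 0.57028594; N(d2) = 0.44318545
C = S_0' * N(d1) - K * exp(-rT) * N(d2) = 50.94109398 * 0.57028594 - 51.0700 * 0.99203191 * 0.44318545 = 6.5979

Answer: Price = 6.5979


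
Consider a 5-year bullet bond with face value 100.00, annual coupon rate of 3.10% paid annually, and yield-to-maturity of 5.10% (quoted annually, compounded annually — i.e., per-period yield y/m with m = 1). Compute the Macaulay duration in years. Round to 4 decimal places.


Coupon per period c = face * coupon_rate / m = 3.100000
Periods per year m = 1; per-period yield y/m = 0.051000
Number of cashflows N = 5
Cashflows (t years, CF_t, discount factor 1/(1+y/m)^(m*t), PV):
  t = 1.0000: CF_t = 3.100000, DF = 0.951475, PV = 2.949572
  t = 2.0000: CF_t = 3.100000, DF = 0.905304, PV = 2.806443
  t = 3.0000: CF_t = 3.100000, DF = 0.861374, PV = 2.670260
  t = 4.0000: CF_t = 3.100000, DF = 0.819576, PV = 2.540685
  t = 5.0000: CF_t = 103.100000, DF = 0.779806, PV = 80.397970
Price P = sum_t PV_t = 91.364930
Macaulay numerator sum_t t * PV_t:
  t * PV_t at t = 1.0000: 2.949572
  t * PV_t at t = 2.0000: 5.612886
  t * PV_t at t = 3.0000: 8.010780
  t * PV_t at t = 4.0000: 10.162740
  t * PV_t at t = 5.0000: 401.989852
Macaulay duration D = (sum_t t * PV_t) / P = 428.725830 / 91.364930 = 4.692455

Answer: Macaulay duration = 4.6925 years
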